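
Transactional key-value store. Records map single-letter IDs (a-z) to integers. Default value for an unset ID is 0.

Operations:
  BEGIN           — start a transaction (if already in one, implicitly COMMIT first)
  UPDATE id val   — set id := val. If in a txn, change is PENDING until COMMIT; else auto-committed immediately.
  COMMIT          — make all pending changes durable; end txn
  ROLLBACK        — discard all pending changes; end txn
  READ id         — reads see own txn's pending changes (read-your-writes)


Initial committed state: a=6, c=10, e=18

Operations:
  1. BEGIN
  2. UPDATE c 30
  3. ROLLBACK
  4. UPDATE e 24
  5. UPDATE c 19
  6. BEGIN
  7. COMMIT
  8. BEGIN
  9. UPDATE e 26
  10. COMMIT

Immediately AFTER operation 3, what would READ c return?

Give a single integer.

Answer: 10

Derivation:
Initial committed: {a=6, c=10, e=18}
Op 1: BEGIN: in_txn=True, pending={}
Op 2: UPDATE c=30 (pending; pending now {c=30})
Op 3: ROLLBACK: discarded pending ['c']; in_txn=False
After op 3: visible(c) = 10 (pending={}, committed={a=6, c=10, e=18})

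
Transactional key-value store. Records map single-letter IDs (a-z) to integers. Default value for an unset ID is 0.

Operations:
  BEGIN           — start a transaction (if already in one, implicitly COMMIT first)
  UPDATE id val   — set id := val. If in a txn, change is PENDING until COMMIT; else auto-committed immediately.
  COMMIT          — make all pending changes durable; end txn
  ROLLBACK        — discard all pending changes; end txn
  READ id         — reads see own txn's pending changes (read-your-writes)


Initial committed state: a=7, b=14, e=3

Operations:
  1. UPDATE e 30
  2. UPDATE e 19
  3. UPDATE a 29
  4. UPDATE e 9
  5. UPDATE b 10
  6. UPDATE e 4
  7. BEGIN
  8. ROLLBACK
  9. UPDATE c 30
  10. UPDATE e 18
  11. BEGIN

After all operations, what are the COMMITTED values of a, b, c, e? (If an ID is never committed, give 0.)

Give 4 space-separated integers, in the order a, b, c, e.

Initial committed: {a=7, b=14, e=3}
Op 1: UPDATE e=30 (auto-commit; committed e=30)
Op 2: UPDATE e=19 (auto-commit; committed e=19)
Op 3: UPDATE a=29 (auto-commit; committed a=29)
Op 4: UPDATE e=9 (auto-commit; committed e=9)
Op 5: UPDATE b=10 (auto-commit; committed b=10)
Op 6: UPDATE e=4 (auto-commit; committed e=4)
Op 7: BEGIN: in_txn=True, pending={}
Op 8: ROLLBACK: discarded pending []; in_txn=False
Op 9: UPDATE c=30 (auto-commit; committed c=30)
Op 10: UPDATE e=18 (auto-commit; committed e=18)
Op 11: BEGIN: in_txn=True, pending={}
Final committed: {a=29, b=10, c=30, e=18}

Answer: 29 10 30 18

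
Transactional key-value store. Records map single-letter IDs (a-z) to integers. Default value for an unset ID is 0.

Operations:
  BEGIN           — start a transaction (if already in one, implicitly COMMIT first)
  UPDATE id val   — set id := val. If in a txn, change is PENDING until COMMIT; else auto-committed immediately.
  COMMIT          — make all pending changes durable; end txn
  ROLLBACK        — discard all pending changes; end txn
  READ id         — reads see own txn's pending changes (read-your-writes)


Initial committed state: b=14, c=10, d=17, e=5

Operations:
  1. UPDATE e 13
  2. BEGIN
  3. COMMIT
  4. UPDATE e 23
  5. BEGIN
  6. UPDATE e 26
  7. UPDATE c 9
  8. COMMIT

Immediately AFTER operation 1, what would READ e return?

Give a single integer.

Initial committed: {b=14, c=10, d=17, e=5}
Op 1: UPDATE e=13 (auto-commit; committed e=13)
After op 1: visible(e) = 13 (pending={}, committed={b=14, c=10, d=17, e=13})

Answer: 13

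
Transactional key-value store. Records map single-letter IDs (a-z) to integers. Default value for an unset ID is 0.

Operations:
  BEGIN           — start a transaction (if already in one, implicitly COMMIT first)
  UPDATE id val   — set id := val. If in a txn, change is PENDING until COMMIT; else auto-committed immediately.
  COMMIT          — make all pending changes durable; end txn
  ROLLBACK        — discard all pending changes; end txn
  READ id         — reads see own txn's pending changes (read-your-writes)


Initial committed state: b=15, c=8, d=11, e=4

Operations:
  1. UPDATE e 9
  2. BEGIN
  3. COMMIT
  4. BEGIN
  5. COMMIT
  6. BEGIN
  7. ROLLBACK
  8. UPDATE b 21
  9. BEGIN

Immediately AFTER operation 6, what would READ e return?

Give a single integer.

Initial committed: {b=15, c=8, d=11, e=4}
Op 1: UPDATE e=9 (auto-commit; committed e=9)
Op 2: BEGIN: in_txn=True, pending={}
Op 3: COMMIT: merged [] into committed; committed now {b=15, c=8, d=11, e=9}
Op 4: BEGIN: in_txn=True, pending={}
Op 5: COMMIT: merged [] into committed; committed now {b=15, c=8, d=11, e=9}
Op 6: BEGIN: in_txn=True, pending={}
After op 6: visible(e) = 9 (pending={}, committed={b=15, c=8, d=11, e=9})

Answer: 9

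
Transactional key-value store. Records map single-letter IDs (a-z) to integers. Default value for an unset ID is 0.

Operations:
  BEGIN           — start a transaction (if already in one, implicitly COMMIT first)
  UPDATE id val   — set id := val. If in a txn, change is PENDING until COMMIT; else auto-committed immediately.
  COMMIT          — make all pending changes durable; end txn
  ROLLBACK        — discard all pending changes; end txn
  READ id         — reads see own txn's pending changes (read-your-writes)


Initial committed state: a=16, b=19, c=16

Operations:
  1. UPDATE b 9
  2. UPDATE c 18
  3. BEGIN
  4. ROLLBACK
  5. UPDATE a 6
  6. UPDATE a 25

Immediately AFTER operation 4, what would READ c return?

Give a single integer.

Answer: 18

Derivation:
Initial committed: {a=16, b=19, c=16}
Op 1: UPDATE b=9 (auto-commit; committed b=9)
Op 2: UPDATE c=18 (auto-commit; committed c=18)
Op 3: BEGIN: in_txn=True, pending={}
Op 4: ROLLBACK: discarded pending []; in_txn=False
After op 4: visible(c) = 18 (pending={}, committed={a=16, b=9, c=18})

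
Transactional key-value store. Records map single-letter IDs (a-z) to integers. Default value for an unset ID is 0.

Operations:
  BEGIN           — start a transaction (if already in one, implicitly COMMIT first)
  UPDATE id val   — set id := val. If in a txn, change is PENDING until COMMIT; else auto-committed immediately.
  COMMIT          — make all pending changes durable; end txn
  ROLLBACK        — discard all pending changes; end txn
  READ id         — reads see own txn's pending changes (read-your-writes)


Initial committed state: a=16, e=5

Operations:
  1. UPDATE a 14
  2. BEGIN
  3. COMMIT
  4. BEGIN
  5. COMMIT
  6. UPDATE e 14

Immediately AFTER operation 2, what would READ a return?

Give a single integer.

Answer: 14

Derivation:
Initial committed: {a=16, e=5}
Op 1: UPDATE a=14 (auto-commit; committed a=14)
Op 2: BEGIN: in_txn=True, pending={}
After op 2: visible(a) = 14 (pending={}, committed={a=14, e=5})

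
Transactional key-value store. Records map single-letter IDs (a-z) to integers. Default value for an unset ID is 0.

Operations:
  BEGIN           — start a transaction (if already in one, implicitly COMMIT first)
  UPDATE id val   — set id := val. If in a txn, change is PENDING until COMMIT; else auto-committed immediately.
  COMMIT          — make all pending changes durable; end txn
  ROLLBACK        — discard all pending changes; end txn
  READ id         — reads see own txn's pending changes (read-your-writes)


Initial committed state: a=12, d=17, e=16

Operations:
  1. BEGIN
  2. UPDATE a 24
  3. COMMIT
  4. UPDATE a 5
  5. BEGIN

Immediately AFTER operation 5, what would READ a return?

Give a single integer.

Initial committed: {a=12, d=17, e=16}
Op 1: BEGIN: in_txn=True, pending={}
Op 2: UPDATE a=24 (pending; pending now {a=24})
Op 3: COMMIT: merged ['a'] into committed; committed now {a=24, d=17, e=16}
Op 4: UPDATE a=5 (auto-commit; committed a=5)
Op 5: BEGIN: in_txn=True, pending={}
After op 5: visible(a) = 5 (pending={}, committed={a=5, d=17, e=16})

Answer: 5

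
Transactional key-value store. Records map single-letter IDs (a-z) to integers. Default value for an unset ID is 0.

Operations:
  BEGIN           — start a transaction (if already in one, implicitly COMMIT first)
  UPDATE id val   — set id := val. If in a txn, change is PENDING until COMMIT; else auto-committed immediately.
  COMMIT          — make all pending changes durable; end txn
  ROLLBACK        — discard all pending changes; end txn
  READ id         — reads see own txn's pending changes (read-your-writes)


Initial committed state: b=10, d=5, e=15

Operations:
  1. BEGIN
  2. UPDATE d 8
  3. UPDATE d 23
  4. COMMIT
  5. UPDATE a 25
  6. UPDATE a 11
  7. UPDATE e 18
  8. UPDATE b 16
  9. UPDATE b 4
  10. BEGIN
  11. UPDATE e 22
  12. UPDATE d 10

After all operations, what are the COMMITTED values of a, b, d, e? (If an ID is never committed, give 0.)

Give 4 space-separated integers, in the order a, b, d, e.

Initial committed: {b=10, d=5, e=15}
Op 1: BEGIN: in_txn=True, pending={}
Op 2: UPDATE d=8 (pending; pending now {d=8})
Op 3: UPDATE d=23 (pending; pending now {d=23})
Op 4: COMMIT: merged ['d'] into committed; committed now {b=10, d=23, e=15}
Op 5: UPDATE a=25 (auto-commit; committed a=25)
Op 6: UPDATE a=11 (auto-commit; committed a=11)
Op 7: UPDATE e=18 (auto-commit; committed e=18)
Op 8: UPDATE b=16 (auto-commit; committed b=16)
Op 9: UPDATE b=4 (auto-commit; committed b=4)
Op 10: BEGIN: in_txn=True, pending={}
Op 11: UPDATE e=22 (pending; pending now {e=22})
Op 12: UPDATE d=10 (pending; pending now {d=10, e=22})
Final committed: {a=11, b=4, d=23, e=18}

Answer: 11 4 23 18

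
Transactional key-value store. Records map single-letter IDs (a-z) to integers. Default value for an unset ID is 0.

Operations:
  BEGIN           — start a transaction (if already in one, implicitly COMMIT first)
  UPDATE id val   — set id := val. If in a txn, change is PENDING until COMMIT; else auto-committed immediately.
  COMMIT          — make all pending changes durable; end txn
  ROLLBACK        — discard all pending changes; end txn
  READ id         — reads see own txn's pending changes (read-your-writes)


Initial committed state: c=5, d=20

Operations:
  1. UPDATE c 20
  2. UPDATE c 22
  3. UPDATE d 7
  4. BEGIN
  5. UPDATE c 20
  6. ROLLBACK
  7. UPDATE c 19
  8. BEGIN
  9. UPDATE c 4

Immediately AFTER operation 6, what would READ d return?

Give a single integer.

Initial committed: {c=5, d=20}
Op 1: UPDATE c=20 (auto-commit; committed c=20)
Op 2: UPDATE c=22 (auto-commit; committed c=22)
Op 3: UPDATE d=7 (auto-commit; committed d=7)
Op 4: BEGIN: in_txn=True, pending={}
Op 5: UPDATE c=20 (pending; pending now {c=20})
Op 6: ROLLBACK: discarded pending ['c']; in_txn=False
After op 6: visible(d) = 7 (pending={}, committed={c=22, d=7})

Answer: 7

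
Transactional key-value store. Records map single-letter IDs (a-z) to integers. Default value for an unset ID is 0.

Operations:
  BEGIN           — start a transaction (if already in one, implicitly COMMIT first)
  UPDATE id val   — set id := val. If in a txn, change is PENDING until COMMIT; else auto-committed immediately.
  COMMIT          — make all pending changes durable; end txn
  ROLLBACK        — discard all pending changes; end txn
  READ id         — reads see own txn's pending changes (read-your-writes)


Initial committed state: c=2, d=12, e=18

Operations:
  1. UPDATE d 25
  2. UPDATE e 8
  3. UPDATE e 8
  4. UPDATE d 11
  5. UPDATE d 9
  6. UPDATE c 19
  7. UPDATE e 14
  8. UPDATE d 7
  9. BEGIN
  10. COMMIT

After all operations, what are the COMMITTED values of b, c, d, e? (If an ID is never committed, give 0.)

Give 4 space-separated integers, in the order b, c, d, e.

Answer: 0 19 7 14

Derivation:
Initial committed: {c=2, d=12, e=18}
Op 1: UPDATE d=25 (auto-commit; committed d=25)
Op 2: UPDATE e=8 (auto-commit; committed e=8)
Op 3: UPDATE e=8 (auto-commit; committed e=8)
Op 4: UPDATE d=11 (auto-commit; committed d=11)
Op 5: UPDATE d=9 (auto-commit; committed d=9)
Op 6: UPDATE c=19 (auto-commit; committed c=19)
Op 7: UPDATE e=14 (auto-commit; committed e=14)
Op 8: UPDATE d=7 (auto-commit; committed d=7)
Op 9: BEGIN: in_txn=True, pending={}
Op 10: COMMIT: merged [] into committed; committed now {c=19, d=7, e=14}
Final committed: {c=19, d=7, e=14}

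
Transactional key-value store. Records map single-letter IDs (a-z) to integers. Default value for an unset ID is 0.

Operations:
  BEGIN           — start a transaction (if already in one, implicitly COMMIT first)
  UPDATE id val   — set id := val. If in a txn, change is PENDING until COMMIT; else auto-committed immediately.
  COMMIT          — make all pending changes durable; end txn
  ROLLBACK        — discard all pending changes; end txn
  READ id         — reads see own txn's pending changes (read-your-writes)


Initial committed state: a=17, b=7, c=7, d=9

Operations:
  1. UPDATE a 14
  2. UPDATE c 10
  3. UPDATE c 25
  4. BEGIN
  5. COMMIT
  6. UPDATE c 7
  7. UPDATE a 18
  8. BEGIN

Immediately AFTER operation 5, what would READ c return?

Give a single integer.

Initial committed: {a=17, b=7, c=7, d=9}
Op 1: UPDATE a=14 (auto-commit; committed a=14)
Op 2: UPDATE c=10 (auto-commit; committed c=10)
Op 3: UPDATE c=25 (auto-commit; committed c=25)
Op 4: BEGIN: in_txn=True, pending={}
Op 5: COMMIT: merged [] into committed; committed now {a=14, b=7, c=25, d=9}
After op 5: visible(c) = 25 (pending={}, committed={a=14, b=7, c=25, d=9})

Answer: 25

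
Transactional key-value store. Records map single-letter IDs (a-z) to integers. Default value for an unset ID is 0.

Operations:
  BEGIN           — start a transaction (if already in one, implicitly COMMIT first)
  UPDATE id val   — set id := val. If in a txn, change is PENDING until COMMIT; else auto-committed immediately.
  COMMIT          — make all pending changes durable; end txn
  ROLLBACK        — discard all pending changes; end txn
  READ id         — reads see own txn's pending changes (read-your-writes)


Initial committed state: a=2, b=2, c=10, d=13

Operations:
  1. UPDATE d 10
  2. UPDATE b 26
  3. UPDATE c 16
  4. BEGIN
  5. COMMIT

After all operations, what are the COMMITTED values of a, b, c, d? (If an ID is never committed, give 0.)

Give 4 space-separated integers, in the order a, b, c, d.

Answer: 2 26 16 10

Derivation:
Initial committed: {a=2, b=2, c=10, d=13}
Op 1: UPDATE d=10 (auto-commit; committed d=10)
Op 2: UPDATE b=26 (auto-commit; committed b=26)
Op 3: UPDATE c=16 (auto-commit; committed c=16)
Op 4: BEGIN: in_txn=True, pending={}
Op 5: COMMIT: merged [] into committed; committed now {a=2, b=26, c=16, d=10}
Final committed: {a=2, b=26, c=16, d=10}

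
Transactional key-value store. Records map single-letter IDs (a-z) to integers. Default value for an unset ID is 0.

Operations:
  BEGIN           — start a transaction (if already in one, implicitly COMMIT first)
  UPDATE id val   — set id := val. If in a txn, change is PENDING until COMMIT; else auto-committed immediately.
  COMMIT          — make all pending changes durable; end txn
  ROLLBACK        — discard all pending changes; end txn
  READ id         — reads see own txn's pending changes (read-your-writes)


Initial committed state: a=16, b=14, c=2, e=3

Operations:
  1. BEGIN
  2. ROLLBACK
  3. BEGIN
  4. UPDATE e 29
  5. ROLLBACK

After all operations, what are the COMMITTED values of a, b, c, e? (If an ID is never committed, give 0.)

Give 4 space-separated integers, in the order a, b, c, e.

Initial committed: {a=16, b=14, c=2, e=3}
Op 1: BEGIN: in_txn=True, pending={}
Op 2: ROLLBACK: discarded pending []; in_txn=False
Op 3: BEGIN: in_txn=True, pending={}
Op 4: UPDATE e=29 (pending; pending now {e=29})
Op 5: ROLLBACK: discarded pending ['e']; in_txn=False
Final committed: {a=16, b=14, c=2, e=3}

Answer: 16 14 2 3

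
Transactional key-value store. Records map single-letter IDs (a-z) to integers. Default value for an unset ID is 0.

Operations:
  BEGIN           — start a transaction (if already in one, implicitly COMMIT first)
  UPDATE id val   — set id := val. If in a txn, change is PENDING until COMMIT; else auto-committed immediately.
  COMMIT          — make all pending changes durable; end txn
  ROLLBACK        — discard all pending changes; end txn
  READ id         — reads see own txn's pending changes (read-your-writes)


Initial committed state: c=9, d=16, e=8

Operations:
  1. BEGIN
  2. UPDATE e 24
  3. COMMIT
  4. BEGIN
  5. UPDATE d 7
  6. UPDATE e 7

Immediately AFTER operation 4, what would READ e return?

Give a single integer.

Answer: 24

Derivation:
Initial committed: {c=9, d=16, e=8}
Op 1: BEGIN: in_txn=True, pending={}
Op 2: UPDATE e=24 (pending; pending now {e=24})
Op 3: COMMIT: merged ['e'] into committed; committed now {c=9, d=16, e=24}
Op 4: BEGIN: in_txn=True, pending={}
After op 4: visible(e) = 24 (pending={}, committed={c=9, d=16, e=24})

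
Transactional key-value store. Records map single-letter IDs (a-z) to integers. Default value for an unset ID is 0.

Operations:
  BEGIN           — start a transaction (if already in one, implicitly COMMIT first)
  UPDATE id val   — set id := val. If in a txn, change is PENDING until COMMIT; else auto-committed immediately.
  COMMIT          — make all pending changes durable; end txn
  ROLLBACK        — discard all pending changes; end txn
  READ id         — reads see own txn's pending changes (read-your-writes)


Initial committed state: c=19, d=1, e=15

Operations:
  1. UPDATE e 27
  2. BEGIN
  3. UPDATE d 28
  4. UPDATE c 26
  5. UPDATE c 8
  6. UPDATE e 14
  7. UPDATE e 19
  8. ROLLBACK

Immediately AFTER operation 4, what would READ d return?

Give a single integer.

Initial committed: {c=19, d=1, e=15}
Op 1: UPDATE e=27 (auto-commit; committed e=27)
Op 2: BEGIN: in_txn=True, pending={}
Op 3: UPDATE d=28 (pending; pending now {d=28})
Op 4: UPDATE c=26 (pending; pending now {c=26, d=28})
After op 4: visible(d) = 28 (pending={c=26, d=28}, committed={c=19, d=1, e=27})

Answer: 28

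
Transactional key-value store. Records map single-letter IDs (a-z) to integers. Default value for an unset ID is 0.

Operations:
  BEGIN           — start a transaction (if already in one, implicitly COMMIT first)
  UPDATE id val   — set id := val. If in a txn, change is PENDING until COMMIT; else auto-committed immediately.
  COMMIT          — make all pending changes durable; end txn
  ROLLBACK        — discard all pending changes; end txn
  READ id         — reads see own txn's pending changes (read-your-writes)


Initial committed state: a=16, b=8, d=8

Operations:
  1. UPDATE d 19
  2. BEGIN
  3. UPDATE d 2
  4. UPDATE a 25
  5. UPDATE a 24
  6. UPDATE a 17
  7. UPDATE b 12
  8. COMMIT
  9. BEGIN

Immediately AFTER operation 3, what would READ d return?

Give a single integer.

Initial committed: {a=16, b=8, d=8}
Op 1: UPDATE d=19 (auto-commit; committed d=19)
Op 2: BEGIN: in_txn=True, pending={}
Op 3: UPDATE d=2 (pending; pending now {d=2})
After op 3: visible(d) = 2 (pending={d=2}, committed={a=16, b=8, d=19})

Answer: 2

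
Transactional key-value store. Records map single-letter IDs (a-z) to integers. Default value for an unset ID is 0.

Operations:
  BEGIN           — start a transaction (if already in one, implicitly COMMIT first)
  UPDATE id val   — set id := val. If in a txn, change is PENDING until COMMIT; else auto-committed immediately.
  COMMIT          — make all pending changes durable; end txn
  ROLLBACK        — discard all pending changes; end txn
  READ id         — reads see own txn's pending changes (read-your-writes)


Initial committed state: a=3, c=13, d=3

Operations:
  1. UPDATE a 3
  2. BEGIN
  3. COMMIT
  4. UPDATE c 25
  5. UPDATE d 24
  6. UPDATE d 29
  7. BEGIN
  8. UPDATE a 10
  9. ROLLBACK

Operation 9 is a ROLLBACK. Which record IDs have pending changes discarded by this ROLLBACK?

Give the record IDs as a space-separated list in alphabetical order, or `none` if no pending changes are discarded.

Initial committed: {a=3, c=13, d=3}
Op 1: UPDATE a=3 (auto-commit; committed a=3)
Op 2: BEGIN: in_txn=True, pending={}
Op 3: COMMIT: merged [] into committed; committed now {a=3, c=13, d=3}
Op 4: UPDATE c=25 (auto-commit; committed c=25)
Op 5: UPDATE d=24 (auto-commit; committed d=24)
Op 6: UPDATE d=29 (auto-commit; committed d=29)
Op 7: BEGIN: in_txn=True, pending={}
Op 8: UPDATE a=10 (pending; pending now {a=10})
Op 9: ROLLBACK: discarded pending ['a']; in_txn=False
ROLLBACK at op 9 discards: ['a']

Answer: a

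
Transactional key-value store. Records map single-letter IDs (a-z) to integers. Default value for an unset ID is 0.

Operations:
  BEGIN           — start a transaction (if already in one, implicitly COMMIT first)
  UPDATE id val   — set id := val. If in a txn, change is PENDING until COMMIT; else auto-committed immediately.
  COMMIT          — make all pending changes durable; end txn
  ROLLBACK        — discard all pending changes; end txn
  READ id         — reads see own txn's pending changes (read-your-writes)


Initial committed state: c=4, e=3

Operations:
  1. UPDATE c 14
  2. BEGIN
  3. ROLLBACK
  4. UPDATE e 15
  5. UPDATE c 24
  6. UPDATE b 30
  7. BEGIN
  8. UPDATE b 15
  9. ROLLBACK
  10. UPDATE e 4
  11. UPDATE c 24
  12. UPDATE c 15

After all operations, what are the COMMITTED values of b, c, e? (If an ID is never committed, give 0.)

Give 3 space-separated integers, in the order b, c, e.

Answer: 30 15 4

Derivation:
Initial committed: {c=4, e=3}
Op 1: UPDATE c=14 (auto-commit; committed c=14)
Op 2: BEGIN: in_txn=True, pending={}
Op 3: ROLLBACK: discarded pending []; in_txn=False
Op 4: UPDATE e=15 (auto-commit; committed e=15)
Op 5: UPDATE c=24 (auto-commit; committed c=24)
Op 6: UPDATE b=30 (auto-commit; committed b=30)
Op 7: BEGIN: in_txn=True, pending={}
Op 8: UPDATE b=15 (pending; pending now {b=15})
Op 9: ROLLBACK: discarded pending ['b']; in_txn=False
Op 10: UPDATE e=4 (auto-commit; committed e=4)
Op 11: UPDATE c=24 (auto-commit; committed c=24)
Op 12: UPDATE c=15 (auto-commit; committed c=15)
Final committed: {b=30, c=15, e=4}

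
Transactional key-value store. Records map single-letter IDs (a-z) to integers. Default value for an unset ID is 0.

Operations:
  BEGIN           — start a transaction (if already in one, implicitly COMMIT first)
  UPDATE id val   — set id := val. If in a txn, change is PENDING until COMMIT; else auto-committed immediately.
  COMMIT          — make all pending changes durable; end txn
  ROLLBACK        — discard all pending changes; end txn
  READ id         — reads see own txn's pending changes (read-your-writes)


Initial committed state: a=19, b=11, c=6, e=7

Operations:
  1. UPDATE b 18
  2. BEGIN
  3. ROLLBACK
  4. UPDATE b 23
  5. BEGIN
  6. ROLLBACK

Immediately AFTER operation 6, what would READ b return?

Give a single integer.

Initial committed: {a=19, b=11, c=6, e=7}
Op 1: UPDATE b=18 (auto-commit; committed b=18)
Op 2: BEGIN: in_txn=True, pending={}
Op 3: ROLLBACK: discarded pending []; in_txn=False
Op 4: UPDATE b=23 (auto-commit; committed b=23)
Op 5: BEGIN: in_txn=True, pending={}
Op 6: ROLLBACK: discarded pending []; in_txn=False
After op 6: visible(b) = 23 (pending={}, committed={a=19, b=23, c=6, e=7})

Answer: 23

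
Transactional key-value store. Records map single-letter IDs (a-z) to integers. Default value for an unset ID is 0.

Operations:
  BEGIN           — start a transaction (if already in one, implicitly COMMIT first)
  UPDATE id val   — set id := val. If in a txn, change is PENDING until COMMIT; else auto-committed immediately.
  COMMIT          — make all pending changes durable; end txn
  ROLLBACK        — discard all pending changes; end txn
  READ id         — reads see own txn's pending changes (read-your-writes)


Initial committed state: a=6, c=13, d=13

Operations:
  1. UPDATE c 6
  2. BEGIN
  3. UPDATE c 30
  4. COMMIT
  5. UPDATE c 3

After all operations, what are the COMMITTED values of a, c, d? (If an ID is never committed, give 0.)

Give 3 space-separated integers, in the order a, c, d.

Initial committed: {a=6, c=13, d=13}
Op 1: UPDATE c=6 (auto-commit; committed c=6)
Op 2: BEGIN: in_txn=True, pending={}
Op 3: UPDATE c=30 (pending; pending now {c=30})
Op 4: COMMIT: merged ['c'] into committed; committed now {a=6, c=30, d=13}
Op 5: UPDATE c=3 (auto-commit; committed c=3)
Final committed: {a=6, c=3, d=13}

Answer: 6 3 13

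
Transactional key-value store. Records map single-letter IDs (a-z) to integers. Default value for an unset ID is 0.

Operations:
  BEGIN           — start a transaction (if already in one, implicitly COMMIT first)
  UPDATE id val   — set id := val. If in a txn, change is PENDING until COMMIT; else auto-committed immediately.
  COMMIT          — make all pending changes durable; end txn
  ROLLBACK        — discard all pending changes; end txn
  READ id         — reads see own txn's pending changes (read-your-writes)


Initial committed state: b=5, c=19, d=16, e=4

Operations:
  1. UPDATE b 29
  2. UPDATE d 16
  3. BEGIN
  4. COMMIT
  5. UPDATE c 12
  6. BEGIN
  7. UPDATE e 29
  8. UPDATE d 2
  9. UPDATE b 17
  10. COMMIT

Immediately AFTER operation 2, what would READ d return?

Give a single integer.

Initial committed: {b=5, c=19, d=16, e=4}
Op 1: UPDATE b=29 (auto-commit; committed b=29)
Op 2: UPDATE d=16 (auto-commit; committed d=16)
After op 2: visible(d) = 16 (pending={}, committed={b=29, c=19, d=16, e=4})

Answer: 16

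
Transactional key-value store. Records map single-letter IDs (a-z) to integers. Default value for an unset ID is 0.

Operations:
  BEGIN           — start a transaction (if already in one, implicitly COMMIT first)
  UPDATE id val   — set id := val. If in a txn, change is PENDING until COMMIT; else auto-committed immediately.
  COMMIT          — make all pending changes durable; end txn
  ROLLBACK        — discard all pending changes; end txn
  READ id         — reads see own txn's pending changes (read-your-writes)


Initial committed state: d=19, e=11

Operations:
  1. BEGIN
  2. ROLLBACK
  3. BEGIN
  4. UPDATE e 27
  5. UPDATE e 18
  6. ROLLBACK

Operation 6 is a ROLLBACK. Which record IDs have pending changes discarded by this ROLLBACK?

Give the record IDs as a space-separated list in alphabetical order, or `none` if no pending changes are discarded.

Initial committed: {d=19, e=11}
Op 1: BEGIN: in_txn=True, pending={}
Op 2: ROLLBACK: discarded pending []; in_txn=False
Op 3: BEGIN: in_txn=True, pending={}
Op 4: UPDATE e=27 (pending; pending now {e=27})
Op 5: UPDATE e=18 (pending; pending now {e=18})
Op 6: ROLLBACK: discarded pending ['e']; in_txn=False
ROLLBACK at op 6 discards: ['e']

Answer: e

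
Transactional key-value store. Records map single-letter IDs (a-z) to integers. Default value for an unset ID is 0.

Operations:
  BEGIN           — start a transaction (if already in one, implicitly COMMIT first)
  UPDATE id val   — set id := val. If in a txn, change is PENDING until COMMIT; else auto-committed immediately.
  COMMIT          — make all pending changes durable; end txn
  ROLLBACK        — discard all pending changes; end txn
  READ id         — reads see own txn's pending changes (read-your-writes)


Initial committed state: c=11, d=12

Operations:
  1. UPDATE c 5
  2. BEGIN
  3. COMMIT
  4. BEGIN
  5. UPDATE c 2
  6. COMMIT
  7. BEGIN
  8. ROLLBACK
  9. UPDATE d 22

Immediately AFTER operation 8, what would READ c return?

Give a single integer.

Initial committed: {c=11, d=12}
Op 1: UPDATE c=5 (auto-commit; committed c=5)
Op 2: BEGIN: in_txn=True, pending={}
Op 3: COMMIT: merged [] into committed; committed now {c=5, d=12}
Op 4: BEGIN: in_txn=True, pending={}
Op 5: UPDATE c=2 (pending; pending now {c=2})
Op 6: COMMIT: merged ['c'] into committed; committed now {c=2, d=12}
Op 7: BEGIN: in_txn=True, pending={}
Op 8: ROLLBACK: discarded pending []; in_txn=False
After op 8: visible(c) = 2 (pending={}, committed={c=2, d=12})

Answer: 2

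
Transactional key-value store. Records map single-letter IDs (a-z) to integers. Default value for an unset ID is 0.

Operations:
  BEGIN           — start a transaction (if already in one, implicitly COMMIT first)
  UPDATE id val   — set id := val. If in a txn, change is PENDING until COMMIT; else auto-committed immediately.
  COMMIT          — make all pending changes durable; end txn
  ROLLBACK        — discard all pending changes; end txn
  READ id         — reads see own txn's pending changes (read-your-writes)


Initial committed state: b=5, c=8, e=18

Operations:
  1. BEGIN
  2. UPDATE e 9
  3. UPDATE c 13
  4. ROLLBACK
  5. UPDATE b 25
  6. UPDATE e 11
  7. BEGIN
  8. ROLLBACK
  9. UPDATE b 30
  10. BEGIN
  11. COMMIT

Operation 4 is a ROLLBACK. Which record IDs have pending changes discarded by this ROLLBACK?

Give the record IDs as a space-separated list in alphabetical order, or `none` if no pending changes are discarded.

Answer: c e

Derivation:
Initial committed: {b=5, c=8, e=18}
Op 1: BEGIN: in_txn=True, pending={}
Op 2: UPDATE e=9 (pending; pending now {e=9})
Op 3: UPDATE c=13 (pending; pending now {c=13, e=9})
Op 4: ROLLBACK: discarded pending ['c', 'e']; in_txn=False
Op 5: UPDATE b=25 (auto-commit; committed b=25)
Op 6: UPDATE e=11 (auto-commit; committed e=11)
Op 7: BEGIN: in_txn=True, pending={}
Op 8: ROLLBACK: discarded pending []; in_txn=False
Op 9: UPDATE b=30 (auto-commit; committed b=30)
Op 10: BEGIN: in_txn=True, pending={}
Op 11: COMMIT: merged [] into committed; committed now {b=30, c=8, e=11}
ROLLBACK at op 4 discards: ['c', 'e']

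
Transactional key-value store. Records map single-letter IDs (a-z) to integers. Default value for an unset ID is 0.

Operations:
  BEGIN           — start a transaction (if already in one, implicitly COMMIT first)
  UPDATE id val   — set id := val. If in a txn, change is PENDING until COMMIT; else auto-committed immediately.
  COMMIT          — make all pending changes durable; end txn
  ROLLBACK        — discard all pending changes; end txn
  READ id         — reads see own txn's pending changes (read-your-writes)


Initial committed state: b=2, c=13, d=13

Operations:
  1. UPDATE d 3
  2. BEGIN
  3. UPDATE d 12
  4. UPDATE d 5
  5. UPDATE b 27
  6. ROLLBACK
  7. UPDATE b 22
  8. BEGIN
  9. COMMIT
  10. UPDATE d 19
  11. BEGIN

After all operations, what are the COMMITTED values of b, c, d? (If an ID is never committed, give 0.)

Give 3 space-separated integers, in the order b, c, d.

Initial committed: {b=2, c=13, d=13}
Op 1: UPDATE d=3 (auto-commit; committed d=3)
Op 2: BEGIN: in_txn=True, pending={}
Op 3: UPDATE d=12 (pending; pending now {d=12})
Op 4: UPDATE d=5 (pending; pending now {d=5})
Op 5: UPDATE b=27 (pending; pending now {b=27, d=5})
Op 6: ROLLBACK: discarded pending ['b', 'd']; in_txn=False
Op 7: UPDATE b=22 (auto-commit; committed b=22)
Op 8: BEGIN: in_txn=True, pending={}
Op 9: COMMIT: merged [] into committed; committed now {b=22, c=13, d=3}
Op 10: UPDATE d=19 (auto-commit; committed d=19)
Op 11: BEGIN: in_txn=True, pending={}
Final committed: {b=22, c=13, d=19}

Answer: 22 13 19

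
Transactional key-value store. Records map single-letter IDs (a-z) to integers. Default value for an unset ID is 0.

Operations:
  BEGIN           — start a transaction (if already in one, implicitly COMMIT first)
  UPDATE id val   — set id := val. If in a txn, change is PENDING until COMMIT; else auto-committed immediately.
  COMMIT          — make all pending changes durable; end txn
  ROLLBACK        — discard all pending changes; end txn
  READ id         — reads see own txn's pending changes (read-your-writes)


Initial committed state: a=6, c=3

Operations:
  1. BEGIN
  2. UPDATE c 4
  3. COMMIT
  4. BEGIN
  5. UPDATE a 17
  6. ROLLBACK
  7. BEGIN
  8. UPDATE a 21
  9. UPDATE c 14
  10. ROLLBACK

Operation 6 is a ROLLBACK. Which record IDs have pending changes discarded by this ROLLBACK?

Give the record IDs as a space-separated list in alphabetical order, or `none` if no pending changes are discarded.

Answer: a

Derivation:
Initial committed: {a=6, c=3}
Op 1: BEGIN: in_txn=True, pending={}
Op 2: UPDATE c=4 (pending; pending now {c=4})
Op 3: COMMIT: merged ['c'] into committed; committed now {a=6, c=4}
Op 4: BEGIN: in_txn=True, pending={}
Op 5: UPDATE a=17 (pending; pending now {a=17})
Op 6: ROLLBACK: discarded pending ['a']; in_txn=False
Op 7: BEGIN: in_txn=True, pending={}
Op 8: UPDATE a=21 (pending; pending now {a=21})
Op 9: UPDATE c=14 (pending; pending now {a=21, c=14})
Op 10: ROLLBACK: discarded pending ['a', 'c']; in_txn=False
ROLLBACK at op 6 discards: ['a']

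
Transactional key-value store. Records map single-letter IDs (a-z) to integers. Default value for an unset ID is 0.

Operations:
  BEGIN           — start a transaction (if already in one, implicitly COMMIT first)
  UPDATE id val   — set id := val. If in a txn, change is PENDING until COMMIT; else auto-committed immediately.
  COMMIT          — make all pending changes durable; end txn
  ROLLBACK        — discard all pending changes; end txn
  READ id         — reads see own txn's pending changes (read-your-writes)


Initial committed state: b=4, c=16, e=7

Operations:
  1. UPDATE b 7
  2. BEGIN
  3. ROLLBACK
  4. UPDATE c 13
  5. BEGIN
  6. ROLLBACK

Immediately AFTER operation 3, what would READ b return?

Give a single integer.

Answer: 7

Derivation:
Initial committed: {b=4, c=16, e=7}
Op 1: UPDATE b=7 (auto-commit; committed b=7)
Op 2: BEGIN: in_txn=True, pending={}
Op 3: ROLLBACK: discarded pending []; in_txn=False
After op 3: visible(b) = 7 (pending={}, committed={b=7, c=16, e=7})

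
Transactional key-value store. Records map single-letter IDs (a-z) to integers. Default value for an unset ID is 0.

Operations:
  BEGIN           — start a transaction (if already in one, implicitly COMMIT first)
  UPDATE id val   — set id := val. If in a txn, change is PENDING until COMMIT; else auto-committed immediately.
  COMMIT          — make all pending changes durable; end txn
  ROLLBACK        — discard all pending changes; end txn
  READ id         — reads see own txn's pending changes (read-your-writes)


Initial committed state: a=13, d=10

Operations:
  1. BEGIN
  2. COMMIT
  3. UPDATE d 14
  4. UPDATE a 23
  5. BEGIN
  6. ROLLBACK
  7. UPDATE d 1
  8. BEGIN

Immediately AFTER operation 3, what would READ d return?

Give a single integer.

Initial committed: {a=13, d=10}
Op 1: BEGIN: in_txn=True, pending={}
Op 2: COMMIT: merged [] into committed; committed now {a=13, d=10}
Op 3: UPDATE d=14 (auto-commit; committed d=14)
After op 3: visible(d) = 14 (pending={}, committed={a=13, d=14})

Answer: 14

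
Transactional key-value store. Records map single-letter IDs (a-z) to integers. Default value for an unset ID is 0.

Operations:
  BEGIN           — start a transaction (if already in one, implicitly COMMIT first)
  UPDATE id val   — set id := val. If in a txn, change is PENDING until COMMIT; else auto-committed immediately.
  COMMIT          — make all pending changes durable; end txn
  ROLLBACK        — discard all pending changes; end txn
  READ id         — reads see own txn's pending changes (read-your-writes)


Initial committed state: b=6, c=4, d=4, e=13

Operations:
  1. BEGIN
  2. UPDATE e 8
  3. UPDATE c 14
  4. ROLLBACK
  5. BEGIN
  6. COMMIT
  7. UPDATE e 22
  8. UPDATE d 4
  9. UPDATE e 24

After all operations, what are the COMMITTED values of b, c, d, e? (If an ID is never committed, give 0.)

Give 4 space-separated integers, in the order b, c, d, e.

Initial committed: {b=6, c=4, d=4, e=13}
Op 1: BEGIN: in_txn=True, pending={}
Op 2: UPDATE e=8 (pending; pending now {e=8})
Op 3: UPDATE c=14 (pending; pending now {c=14, e=8})
Op 4: ROLLBACK: discarded pending ['c', 'e']; in_txn=False
Op 5: BEGIN: in_txn=True, pending={}
Op 6: COMMIT: merged [] into committed; committed now {b=6, c=4, d=4, e=13}
Op 7: UPDATE e=22 (auto-commit; committed e=22)
Op 8: UPDATE d=4 (auto-commit; committed d=4)
Op 9: UPDATE e=24 (auto-commit; committed e=24)
Final committed: {b=6, c=4, d=4, e=24}

Answer: 6 4 4 24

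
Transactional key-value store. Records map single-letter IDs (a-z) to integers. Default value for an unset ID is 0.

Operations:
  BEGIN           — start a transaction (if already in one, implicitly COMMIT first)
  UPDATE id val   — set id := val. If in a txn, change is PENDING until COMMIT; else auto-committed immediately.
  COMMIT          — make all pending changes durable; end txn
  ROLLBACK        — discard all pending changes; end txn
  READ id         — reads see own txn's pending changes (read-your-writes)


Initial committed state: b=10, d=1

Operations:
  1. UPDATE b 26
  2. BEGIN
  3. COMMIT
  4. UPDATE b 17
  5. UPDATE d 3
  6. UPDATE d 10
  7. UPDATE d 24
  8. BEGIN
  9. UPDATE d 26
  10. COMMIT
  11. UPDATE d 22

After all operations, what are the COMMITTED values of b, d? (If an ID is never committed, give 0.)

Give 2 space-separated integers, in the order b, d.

Answer: 17 22

Derivation:
Initial committed: {b=10, d=1}
Op 1: UPDATE b=26 (auto-commit; committed b=26)
Op 2: BEGIN: in_txn=True, pending={}
Op 3: COMMIT: merged [] into committed; committed now {b=26, d=1}
Op 4: UPDATE b=17 (auto-commit; committed b=17)
Op 5: UPDATE d=3 (auto-commit; committed d=3)
Op 6: UPDATE d=10 (auto-commit; committed d=10)
Op 7: UPDATE d=24 (auto-commit; committed d=24)
Op 8: BEGIN: in_txn=True, pending={}
Op 9: UPDATE d=26 (pending; pending now {d=26})
Op 10: COMMIT: merged ['d'] into committed; committed now {b=17, d=26}
Op 11: UPDATE d=22 (auto-commit; committed d=22)
Final committed: {b=17, d=22}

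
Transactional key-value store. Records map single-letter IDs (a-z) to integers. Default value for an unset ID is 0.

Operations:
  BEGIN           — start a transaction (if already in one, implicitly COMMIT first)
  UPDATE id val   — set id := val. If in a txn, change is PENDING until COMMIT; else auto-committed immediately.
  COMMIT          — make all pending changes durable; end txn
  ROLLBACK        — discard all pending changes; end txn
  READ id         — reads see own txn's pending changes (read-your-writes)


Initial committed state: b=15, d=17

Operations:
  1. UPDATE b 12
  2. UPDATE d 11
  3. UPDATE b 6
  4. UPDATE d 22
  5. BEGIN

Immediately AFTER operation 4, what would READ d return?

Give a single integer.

Answer: 22

Derivation:
Initial committed: {b=15, d=17}
Op 1: UPDATE b=12 (auto-commit; committed b=12)
Op 2: UPDATE d=11 (auto-commit; committed d=11)
Op 3: UPDATE b=6 (auto-commit; committed b=6)
Op 4: UPDATE d=22 (auto-commit; committed d=22)
After op 4: visible(d) = 22 (pending={}, committed={b=6, d=22})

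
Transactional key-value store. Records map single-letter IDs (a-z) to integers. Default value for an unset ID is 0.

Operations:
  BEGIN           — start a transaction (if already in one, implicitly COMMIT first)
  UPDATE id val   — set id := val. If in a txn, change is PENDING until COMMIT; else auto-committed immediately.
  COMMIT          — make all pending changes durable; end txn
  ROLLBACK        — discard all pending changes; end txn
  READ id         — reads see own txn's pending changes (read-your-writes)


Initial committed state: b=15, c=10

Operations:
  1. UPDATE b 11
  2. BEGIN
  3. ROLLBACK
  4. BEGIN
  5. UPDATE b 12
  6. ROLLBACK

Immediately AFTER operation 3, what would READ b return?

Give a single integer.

Answer: 11

Derivation:
Initial committed: {b=15, c=10}
Op 1: UPDATE b=11 (auto-commit; committed b=11)
Op 2: BEGIN: in_txn=True, pending={}
Op 3: ROLLBACK: discarded pending []; in_txn=False
After op 3: visible(b) = 11 (pending={}, committed={b=11, c=10})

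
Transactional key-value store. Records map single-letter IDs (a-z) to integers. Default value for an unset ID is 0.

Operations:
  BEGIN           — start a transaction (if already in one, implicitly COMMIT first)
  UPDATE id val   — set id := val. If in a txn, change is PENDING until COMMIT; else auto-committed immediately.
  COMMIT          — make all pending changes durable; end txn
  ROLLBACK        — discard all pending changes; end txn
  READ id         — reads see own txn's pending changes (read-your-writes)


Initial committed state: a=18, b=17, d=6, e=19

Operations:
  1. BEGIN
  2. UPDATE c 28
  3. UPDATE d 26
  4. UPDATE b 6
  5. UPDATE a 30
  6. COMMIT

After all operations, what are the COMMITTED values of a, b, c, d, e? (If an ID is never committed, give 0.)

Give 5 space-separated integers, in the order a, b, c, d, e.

Initial committed: {a=18, b=17, d=6, e=19}
Op 1: BEGIN: in_txn=True, pending={}
Op 2: UPDATE c=28 (pending; pending now {c=28})
Op 3: UPDATE d=26 (pending; pending now {c=28, d=26})
Op 4: UPDATE b=6 (pending; pending now {b=6, c=28, d=26})
Op 5: UPDATE a=30 (pending; pending now {a=30, b=6, c=28, d=26})
Op 6: COMMIT: merged ['a', 'b', 'c', 'd'] into committed; committed now {a=30, b=6, c=28, d=26, e=19}
Final committed: {a=30, b=6, c=28, d=26, e=19}

Answer: 30 6 28 26 19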